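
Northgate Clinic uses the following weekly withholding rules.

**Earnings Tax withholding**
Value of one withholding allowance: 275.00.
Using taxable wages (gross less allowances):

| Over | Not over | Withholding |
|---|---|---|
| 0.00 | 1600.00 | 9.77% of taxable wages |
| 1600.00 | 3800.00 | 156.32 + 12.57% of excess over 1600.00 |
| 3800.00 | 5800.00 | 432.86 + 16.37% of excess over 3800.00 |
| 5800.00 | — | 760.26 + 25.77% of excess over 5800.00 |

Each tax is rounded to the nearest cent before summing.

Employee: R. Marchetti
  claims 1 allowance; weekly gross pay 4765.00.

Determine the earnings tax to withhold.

545.81

Earnings Tax: taxable = 4765.00 − 1×275.00 = 4490.00
  432.86 + 16.37% × (4490.00 − 3800.00) = 432.86 + 16.37% × 690.00 = 545.81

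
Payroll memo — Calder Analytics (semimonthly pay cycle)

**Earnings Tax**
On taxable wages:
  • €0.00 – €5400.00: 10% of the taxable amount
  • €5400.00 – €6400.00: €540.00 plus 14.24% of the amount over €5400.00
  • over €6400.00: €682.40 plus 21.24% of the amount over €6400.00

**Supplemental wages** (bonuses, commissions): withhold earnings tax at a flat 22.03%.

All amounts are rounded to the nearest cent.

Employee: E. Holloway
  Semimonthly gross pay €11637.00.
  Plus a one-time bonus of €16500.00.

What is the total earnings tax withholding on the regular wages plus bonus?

€5429.69

Earnings Tax: taxable = €11637.00
  €682.40 + 21.24% × (€11637.00 − €6400.00) = €682.40 + 21.24% × €5237.00 = €1794.74
Supplemental (22.03% flat on bonus): 22.03% × €16500.00 = €3634.95
Total earnings tax: €1794.74 + €3634.95 = €5429.69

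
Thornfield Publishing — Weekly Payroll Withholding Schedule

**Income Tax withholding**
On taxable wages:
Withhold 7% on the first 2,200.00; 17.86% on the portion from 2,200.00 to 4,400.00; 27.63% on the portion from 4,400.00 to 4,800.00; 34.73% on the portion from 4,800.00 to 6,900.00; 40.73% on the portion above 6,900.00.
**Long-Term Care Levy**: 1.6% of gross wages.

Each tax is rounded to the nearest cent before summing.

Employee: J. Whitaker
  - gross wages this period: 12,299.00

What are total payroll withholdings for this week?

3,782.56

Income Tax: taxable = 12,299.00
  1,386.77 + 40.73% × (12,299.00 − 6,900.00) = 1,386.77 + 40.73% × 5,399.00 = 3,585.78
Long-Term Care Levy: 1.6% × 12,299.00 = 196.78
Total: 3,585.78 + 196.78 = 3,782.56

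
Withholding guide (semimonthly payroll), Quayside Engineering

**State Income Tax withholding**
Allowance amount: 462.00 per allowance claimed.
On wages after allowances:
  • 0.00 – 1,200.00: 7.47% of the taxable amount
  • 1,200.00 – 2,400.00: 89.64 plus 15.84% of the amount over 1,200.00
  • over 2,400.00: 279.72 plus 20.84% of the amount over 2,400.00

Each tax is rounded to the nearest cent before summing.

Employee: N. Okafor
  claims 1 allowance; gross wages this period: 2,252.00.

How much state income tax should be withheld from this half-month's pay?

State Income Tax: taxable = 2,252.00 − 1×462.00 = 1,790.00
  89.64 + 15.84% × (1,790.00 − 1,200.00) = 89.64 + 15.84% × 590.00 = 183.10

183.10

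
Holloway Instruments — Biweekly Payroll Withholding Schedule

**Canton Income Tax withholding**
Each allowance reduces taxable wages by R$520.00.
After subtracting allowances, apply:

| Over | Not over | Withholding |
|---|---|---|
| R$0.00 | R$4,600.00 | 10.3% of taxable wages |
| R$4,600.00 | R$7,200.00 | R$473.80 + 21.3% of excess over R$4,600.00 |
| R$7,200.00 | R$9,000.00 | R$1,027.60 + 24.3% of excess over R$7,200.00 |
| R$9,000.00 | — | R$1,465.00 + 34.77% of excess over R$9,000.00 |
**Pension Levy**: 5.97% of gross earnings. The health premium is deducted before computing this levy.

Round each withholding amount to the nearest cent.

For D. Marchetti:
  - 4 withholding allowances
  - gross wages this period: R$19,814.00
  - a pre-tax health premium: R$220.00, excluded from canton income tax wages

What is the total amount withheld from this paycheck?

Canton Income Tax: taxable = R$19,814.00 − R$220.00 − 4×R$520.00 = R$17,514.00
  R$1,465.00 + 34.77% × (R$17,514.00 − R$9,000.00) = R$1,465.00 + 34.77% × R$8,514.00 = R$4,425.32
Pension Levy: 5.97% × R$19,594.00 = R$1,169.76
Total: R$4,425.32 + R$1,169.76 = R$5,595.08

R$5,595.08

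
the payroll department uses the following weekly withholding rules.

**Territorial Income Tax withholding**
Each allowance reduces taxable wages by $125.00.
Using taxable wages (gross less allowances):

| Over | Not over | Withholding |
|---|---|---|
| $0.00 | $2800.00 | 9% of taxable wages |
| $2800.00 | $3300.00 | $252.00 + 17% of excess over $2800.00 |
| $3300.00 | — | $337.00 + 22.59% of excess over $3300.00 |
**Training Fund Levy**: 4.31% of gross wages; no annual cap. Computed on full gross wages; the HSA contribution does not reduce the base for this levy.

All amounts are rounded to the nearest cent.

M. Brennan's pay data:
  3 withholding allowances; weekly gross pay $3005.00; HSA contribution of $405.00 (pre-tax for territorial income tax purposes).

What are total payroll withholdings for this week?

$329.77

Territorial Income Tax: taxable = $3005.00 − $405.00 − 3×$125.00 = $2225.00
  9% × $2225.00 = $200.25
Training Fund Levy: 4.31% × $3005.00 = $129.52
Total: $200.25 + $129.52 = $329.77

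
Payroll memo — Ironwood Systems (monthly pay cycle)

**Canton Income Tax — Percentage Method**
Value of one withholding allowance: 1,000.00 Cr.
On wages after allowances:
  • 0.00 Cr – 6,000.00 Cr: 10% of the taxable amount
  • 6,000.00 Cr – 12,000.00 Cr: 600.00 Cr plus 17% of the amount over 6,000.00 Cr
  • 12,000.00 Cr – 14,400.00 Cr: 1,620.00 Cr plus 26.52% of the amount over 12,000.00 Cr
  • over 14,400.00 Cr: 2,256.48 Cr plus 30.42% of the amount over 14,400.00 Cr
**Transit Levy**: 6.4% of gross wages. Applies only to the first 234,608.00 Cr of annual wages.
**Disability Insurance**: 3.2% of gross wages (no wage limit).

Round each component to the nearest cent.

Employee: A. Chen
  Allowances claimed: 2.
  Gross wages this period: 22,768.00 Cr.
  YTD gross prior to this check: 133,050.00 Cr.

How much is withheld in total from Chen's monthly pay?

6,379.36 Cr

Canton Income Tax: taxable = 22,768.00 Cr − 2×1,000.00 Cr = 20,768.00 Cr
  2,256.48 Cr + 30.42% × (20,768.00 Cr − 14,400.00 Cr) = 2,256.48 Cr + 30.42% × 6,368.00 Cr = 4,193.63 Cr
Transit Levy: 6.4% × 22,768.00 Cr = 1,457.15 Cr
Disability Insurance: 3.2% × 22,768.00 Cr = 728.58 Cr
Total: 4,193.63 Cr + 1,457.15 Cr + 728.58 Cr = 6,379.36 Cr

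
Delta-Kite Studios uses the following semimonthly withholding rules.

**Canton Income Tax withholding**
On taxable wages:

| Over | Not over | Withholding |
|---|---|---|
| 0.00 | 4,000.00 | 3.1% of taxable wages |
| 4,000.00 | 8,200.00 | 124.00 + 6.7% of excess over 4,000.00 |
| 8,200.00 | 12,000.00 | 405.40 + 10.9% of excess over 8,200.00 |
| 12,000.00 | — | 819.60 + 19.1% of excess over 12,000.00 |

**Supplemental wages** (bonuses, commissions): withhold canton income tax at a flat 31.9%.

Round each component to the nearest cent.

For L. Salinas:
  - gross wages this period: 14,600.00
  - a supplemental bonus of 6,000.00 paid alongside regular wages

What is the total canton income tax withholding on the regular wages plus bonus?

3,230.20

Canton Income Tax: taxable = 14,600.00
  819.60 + 19.1% × (14,600.00 − 12,000.00) = 819.60 + 19.1% × 2,600.00 = 1,316.20
Supplemental (31.9% flat on bonus): 31.9% × 6,000.00 = 1,914.00
Total canton income tax: 1,316.20 + 1,914.00 = 3,230.20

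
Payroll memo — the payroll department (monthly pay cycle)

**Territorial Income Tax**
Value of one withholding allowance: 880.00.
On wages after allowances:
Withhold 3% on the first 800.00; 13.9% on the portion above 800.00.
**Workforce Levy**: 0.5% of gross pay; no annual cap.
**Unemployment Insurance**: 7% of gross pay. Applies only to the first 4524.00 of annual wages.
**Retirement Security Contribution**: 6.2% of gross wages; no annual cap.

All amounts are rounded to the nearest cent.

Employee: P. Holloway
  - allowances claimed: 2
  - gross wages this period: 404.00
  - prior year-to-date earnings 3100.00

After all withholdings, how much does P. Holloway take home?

348.65

Territorial Income Tax: taxable = 404.00 − 2×880.00 = -1356.00
  Taxable ≤ 0 → 0.00
Workforce Levy: 0.5% × 404.00 = 2.02
Unemployment Insurance: 7% × 404.00 = 28.28
Retirement Security Contribution: 6.2% × 404.00 = 25.05
Total withheld: 0.00 + 2.02 + 28.28 + 25.05 = 55.35
Net pay: 404.00 − 55.35 = 348.65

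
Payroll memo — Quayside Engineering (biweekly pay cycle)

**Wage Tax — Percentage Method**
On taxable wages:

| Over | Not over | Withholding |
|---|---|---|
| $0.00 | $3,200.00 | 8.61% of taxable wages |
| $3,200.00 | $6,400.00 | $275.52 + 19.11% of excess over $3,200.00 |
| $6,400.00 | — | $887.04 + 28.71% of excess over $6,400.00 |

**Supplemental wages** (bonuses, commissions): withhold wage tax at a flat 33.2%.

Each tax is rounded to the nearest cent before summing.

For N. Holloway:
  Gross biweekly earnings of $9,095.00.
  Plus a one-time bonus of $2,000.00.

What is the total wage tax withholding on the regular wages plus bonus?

$2,324.77

Wage Tax: taxable = $9,095.00
  $887.04 + 28.71% × ($9,095.00 − $6,400.00) = $887.04 + 28.71% × $2,695.00 = $1,660.77
Supplemental (33.2% flat on bonus): 33.2% × $2,000.00 = $664.00
Total wage tax: $1,660.77 + $664.00 = $2,324.77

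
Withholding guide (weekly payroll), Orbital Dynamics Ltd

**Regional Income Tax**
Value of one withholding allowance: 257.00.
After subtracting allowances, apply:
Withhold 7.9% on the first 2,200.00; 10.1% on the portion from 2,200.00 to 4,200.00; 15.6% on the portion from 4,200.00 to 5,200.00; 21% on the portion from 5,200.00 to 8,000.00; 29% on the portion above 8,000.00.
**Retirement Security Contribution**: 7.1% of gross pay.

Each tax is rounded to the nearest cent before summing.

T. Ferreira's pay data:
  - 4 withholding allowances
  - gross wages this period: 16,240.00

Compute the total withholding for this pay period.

4,364.32

Regional Income Tax: taxable = 16,240.00 − 4×257.00 = 15,212.00
  1,119.80 + 29% × (15,212.00 − 8,000.00) = 1,119.80 + 29% × 7,212.00 = 3,211.28
Retirement Security Contribution: 7.1% × 16,240.00 = 1,153.04
Total: 3,211.28 + 1,153.04 = 4,364.32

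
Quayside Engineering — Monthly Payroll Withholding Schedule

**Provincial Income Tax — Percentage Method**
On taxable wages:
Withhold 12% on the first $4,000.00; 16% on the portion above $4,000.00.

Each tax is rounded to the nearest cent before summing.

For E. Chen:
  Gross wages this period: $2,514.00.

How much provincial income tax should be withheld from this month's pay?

$301.68

Provincial Income Tax: taxable = $2,514.00
  12% × $2,514.00 = $301.68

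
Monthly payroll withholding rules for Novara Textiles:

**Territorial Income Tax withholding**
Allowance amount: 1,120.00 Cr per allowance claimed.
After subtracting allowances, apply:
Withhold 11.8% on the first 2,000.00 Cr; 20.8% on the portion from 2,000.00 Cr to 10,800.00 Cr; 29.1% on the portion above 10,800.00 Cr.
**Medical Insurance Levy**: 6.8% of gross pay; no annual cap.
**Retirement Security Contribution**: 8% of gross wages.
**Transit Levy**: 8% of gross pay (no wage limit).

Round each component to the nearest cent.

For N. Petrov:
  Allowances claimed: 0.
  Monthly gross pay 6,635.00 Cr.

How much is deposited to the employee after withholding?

Territorial Income Tax: taxable = 6,635.00 Cr
  236.00 Cr + 20.8% × (6,635.00 Cr − 2,000.00 Cr) = 236.00 Cr + 20.8% × 4,635.00 Cr = 1,200.08 Cr
Medical Insurance Levy: 6.8% × 6,635.00 Cr = 451.18 Cr
Retirement Security Contribution: 8% × 6,635.00 Cr = 530.80 Cr
Transit Levy: 8% × 6,635.00 Cr = 530.80 Cr
Total withheld: 1,200.08 Cr + 451.18 Cr + 530.80 Cr + 530.80 Cr = 2,712.86 Cr
Net pay: 6,635.00 Cr − 2,712.86 Cr = 3,922.14 Cr

3,922.14 Cr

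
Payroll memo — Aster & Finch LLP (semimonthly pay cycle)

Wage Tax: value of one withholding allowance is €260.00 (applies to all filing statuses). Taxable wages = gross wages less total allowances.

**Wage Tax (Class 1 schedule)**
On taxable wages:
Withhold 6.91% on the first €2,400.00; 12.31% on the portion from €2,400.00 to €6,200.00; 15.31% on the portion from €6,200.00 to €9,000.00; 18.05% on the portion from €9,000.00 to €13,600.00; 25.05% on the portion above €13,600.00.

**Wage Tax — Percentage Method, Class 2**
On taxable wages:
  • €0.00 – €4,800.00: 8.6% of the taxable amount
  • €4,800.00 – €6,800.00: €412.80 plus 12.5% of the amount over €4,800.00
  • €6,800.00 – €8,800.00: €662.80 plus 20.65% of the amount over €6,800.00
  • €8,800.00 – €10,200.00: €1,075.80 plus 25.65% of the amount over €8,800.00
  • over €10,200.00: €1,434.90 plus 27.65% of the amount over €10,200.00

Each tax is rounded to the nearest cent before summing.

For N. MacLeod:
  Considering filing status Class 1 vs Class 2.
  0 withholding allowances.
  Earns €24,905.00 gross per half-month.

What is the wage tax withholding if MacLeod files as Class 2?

€5,500.83

Wage Tax (Class 2): taxable = €24,905.00
  €1,434.90 + 27.65% × (€24,905.00 − €10,200.00) = €1,434.90 + 27.65% × €14,705.00 = €5,500.83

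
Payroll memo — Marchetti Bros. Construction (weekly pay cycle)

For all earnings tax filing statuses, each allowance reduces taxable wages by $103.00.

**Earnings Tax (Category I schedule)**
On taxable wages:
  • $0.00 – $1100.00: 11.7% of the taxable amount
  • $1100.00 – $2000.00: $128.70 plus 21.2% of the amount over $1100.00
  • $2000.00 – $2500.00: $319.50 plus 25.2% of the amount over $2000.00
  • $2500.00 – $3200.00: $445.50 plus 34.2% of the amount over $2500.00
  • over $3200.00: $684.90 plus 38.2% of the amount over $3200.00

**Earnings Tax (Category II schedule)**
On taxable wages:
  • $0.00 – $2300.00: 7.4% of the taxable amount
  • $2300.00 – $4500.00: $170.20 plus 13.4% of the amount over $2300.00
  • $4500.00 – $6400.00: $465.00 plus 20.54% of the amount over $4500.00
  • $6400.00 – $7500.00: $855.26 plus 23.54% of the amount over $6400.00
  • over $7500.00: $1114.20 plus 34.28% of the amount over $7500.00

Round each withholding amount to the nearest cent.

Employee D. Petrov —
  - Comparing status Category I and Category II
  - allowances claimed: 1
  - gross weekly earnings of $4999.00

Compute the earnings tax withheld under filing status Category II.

Earnings Tax (Category II): taxable = $4999.00 − 1×$103.00 = $4896.00
  $465.00 + 20.54% × ($4896.00 − $4500.00) = $465.00 + 20.54% × $396.00 = $546.34

$546.34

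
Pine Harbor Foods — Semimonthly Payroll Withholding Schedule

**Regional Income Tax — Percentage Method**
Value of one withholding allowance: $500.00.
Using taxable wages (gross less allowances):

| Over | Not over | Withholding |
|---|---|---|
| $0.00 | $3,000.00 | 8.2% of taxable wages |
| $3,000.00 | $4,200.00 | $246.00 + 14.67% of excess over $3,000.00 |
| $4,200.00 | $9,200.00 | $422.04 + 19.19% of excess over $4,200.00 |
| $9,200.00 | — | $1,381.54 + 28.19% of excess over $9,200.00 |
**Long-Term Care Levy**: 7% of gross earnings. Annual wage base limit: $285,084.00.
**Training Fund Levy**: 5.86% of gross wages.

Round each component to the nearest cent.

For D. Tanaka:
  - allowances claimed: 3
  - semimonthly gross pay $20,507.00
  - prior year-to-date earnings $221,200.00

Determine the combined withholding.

$6,783.33

Regional Income Tax: taxable = $20,507.00 − 3×$500.00 = $19,007.00
  $1,381.54 + 28.19% × ($19,007.00 − $9,200.00) = $1,381.54 + 28.19% × $9,807.00 = $4,146.13
Long-Term Care Levy: 7% × $20,507.00 = $1,435.49
Training Fund Levy: 5.86% × $20,507.00 = $1,201.71
Total: $4,146.13 + $1,435.49 + $1,201.71 = $6,783.33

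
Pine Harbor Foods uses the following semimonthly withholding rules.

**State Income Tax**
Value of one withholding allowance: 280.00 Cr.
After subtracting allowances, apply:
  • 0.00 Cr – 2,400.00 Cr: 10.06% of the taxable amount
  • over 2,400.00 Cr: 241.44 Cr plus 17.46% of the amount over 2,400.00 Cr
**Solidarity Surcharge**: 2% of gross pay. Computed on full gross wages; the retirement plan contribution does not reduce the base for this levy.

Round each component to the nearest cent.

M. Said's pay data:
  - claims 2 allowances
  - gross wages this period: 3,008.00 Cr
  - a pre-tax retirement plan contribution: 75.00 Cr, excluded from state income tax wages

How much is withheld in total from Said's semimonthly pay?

298.88 Cr

State Income Tax: taxable = 3,008.00 Cr − 75.00 Cr − 2×280.00 Cr = 2,373.00 Cr
  10.06% × 2,373.00 Cr = 238.72 Cr
Solidarity Surcharge: 2% × 3,008.00 Cr = 60.16 Cr
Total: 238.72 Cr + 60.16 Cr = 298.88 Cr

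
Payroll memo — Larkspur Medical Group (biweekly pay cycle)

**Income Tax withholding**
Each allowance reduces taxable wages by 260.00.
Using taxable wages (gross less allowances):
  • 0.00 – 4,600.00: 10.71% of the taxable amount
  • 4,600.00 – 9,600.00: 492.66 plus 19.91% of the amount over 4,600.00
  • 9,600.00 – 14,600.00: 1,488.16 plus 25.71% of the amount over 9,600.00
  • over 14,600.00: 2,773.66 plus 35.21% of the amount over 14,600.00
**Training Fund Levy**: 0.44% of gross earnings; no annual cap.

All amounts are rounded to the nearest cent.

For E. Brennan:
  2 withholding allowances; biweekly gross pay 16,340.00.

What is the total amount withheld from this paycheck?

3,275.12

Income Tax: taxable = 16,340.00 − 2×260.00 = 15,820.00
  2,773.66 + 35.21% × (15,820.00 − 14,600.00) = 2,773.66 + 35.21% × 1,220.00 = 3,203.22
Training Fund Levy: 0.44% × 16,340.00 = 71.90
Total: 3,203.22 + 71.90 = 3,275.12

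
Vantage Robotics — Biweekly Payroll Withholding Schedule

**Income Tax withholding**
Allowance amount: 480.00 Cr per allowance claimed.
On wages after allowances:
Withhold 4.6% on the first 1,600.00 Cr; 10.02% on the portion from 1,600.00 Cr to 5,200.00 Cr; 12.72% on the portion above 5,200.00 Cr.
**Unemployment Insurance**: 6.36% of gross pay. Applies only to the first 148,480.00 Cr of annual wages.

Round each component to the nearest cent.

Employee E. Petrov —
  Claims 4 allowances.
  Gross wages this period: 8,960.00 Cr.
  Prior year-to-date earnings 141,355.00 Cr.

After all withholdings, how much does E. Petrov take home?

7,838.48 Cr

Income Tax: taxable = 8,960.00 Cr − 4×480.00 Cr = 7,040.00 Cr
  434.32 Cr + 12.72% × (7,040.00 Cr − 5,200.00 Cr) = 434.32 Cr + 12.72% × 1,840.00 Cr = 668.37 Cr
Unemployment Insurance: cap 148,480.00 Cr − YTD 141,355.00 Cr = 7,125.00 Cr subject; 6.36% × 7,125.00 Cr = 453.15 Cr
Total withheld: 668.37 Cr + 453.15 Cr = 1,121.52 Cr
Net pay: 8,960.00 Cr − 1,121.52 Cr = 7,838.48 Cr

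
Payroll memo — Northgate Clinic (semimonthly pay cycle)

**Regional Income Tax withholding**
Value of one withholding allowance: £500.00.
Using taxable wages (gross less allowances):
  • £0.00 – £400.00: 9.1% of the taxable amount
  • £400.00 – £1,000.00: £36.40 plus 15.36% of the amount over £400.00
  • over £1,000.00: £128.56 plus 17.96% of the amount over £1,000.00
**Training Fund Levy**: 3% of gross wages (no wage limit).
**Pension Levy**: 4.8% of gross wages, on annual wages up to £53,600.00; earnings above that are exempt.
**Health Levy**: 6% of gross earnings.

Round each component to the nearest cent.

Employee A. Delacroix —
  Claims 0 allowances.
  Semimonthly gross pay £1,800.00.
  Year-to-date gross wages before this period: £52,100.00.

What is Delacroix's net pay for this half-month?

£1,293.76

Regional Income Tax: taxable = £1,800.00
  £128.56 + 17.96% × (£1,800.00 − £1,000.00) = £128.56 + 17.96% × £800.00 = £272.24
Training Fund Levy: 3% × £1,800.00 = £54.00
Pension Levy: cap £53,600.00 − YTD £52,100.00 = £1,500.00 subject; 4.8% × £1,500.00 = £72.00
Health Levy: 6% × £1,800.00 = £108.00
Total withheld: £272.24 + £54.00 + £72.00 + £108.00 = £506.24
Net pay: £1,800.00 − £506.24 = £1,293.76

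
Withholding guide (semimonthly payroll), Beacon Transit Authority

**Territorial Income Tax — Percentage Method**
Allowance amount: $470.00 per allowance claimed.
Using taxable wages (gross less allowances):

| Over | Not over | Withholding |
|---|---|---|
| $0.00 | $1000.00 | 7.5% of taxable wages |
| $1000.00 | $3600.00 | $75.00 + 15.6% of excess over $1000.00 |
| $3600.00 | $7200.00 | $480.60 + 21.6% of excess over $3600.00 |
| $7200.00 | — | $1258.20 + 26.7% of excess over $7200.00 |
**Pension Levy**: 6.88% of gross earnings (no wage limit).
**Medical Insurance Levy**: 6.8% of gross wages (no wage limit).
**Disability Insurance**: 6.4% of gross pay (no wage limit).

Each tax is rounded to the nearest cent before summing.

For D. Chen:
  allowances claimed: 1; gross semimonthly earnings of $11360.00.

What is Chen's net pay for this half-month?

$6835.48

Territorial Income Tax: taxable = $11360.00 − 1×$470.00 = $10890.00
  $1258.20 + 26.7% × ($10890.00 − $7200.00) = $1258.20 + 26.7% × $3690.00 = $2243.43
Pension Levy: 6.88% × $11360.00 = $781.57
Medical Insurance Levy: 6.8% × $11360.00 = $772.48
Disability Insurance: 6.4% × $11360.00 = $727.04
Total withheld: $2243.43 + $781.57 + $772.48 + $727.04 = $4524.52
Net pay: $11360.00 − $4524.52 = $6835.48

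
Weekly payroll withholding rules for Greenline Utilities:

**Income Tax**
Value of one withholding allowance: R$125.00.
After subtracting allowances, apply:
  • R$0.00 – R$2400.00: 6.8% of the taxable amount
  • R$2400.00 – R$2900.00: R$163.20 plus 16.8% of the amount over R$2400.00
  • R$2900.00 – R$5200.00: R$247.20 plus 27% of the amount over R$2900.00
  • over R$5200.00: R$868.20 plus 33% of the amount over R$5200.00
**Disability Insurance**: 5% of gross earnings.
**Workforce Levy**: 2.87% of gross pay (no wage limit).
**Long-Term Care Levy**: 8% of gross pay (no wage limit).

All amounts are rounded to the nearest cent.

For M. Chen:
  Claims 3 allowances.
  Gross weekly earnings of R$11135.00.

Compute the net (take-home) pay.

Income Tax: taxable = R$11135.00 − 3×R$125.00 = R$10760.00
  R$868.20 + 33% × (R$10760.00 − R$5200.00) = R$868.20 + 33% × R$5560.00 = R$2703.00
Disability Insurance: 5% × R$11135.00 = R$556.75
Workforce Levy: 2.87% × R$11135.00 = R$319.57
Long-Term Care Levy: 8% × R$11135.00 = R$890.80
Total withheld: R$2703.00 + R$556.75 + R$319.57 + R$890.80 = R$4470.12
Net pay: R$11135.00 − R$4470.12 = R$6664.88

R$6664.88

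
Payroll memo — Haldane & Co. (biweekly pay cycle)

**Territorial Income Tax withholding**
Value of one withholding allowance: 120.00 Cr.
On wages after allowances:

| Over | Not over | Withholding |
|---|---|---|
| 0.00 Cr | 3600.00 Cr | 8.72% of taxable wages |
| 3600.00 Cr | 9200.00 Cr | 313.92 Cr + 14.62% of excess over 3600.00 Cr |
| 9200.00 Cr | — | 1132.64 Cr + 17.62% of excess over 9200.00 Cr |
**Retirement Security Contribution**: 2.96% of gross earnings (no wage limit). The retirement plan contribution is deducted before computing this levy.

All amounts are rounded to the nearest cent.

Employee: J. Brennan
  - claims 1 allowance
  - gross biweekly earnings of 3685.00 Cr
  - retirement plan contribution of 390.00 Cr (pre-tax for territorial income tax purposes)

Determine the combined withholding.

Territorial Income Tax: taxable = 3685.00 Cr − 390.00 Cr − 1×120.00 Cr = 3175.00 Cr
  8.72% × 3175.00 Cr = 276.86 Cr
Retirement Security Contribution: 2.96% × 3295.00 Cr = 97.53 Cr
Total: 276.86 Cr + 97.53 Cr = 374.39 Cr

374.39 Cr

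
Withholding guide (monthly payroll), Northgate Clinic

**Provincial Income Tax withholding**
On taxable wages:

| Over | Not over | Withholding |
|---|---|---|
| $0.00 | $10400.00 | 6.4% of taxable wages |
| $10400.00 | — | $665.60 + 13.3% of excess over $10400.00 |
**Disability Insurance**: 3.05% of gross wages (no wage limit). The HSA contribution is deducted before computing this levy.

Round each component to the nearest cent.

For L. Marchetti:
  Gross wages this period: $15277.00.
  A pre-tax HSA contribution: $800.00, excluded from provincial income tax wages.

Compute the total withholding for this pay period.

$1649.39

Provincial Income Tax: taxable = $15277.00 − $800.00 = $14477.00
  $665.60 + 13.3% × ($14477.00 − $10400.00) = $665.60 + 13.3% × $4077.00 = $1207.84
Disability Insurance: 3.05% × $14477.00 = $441.55
Total: $1207.84 + $441.55 = $1649.39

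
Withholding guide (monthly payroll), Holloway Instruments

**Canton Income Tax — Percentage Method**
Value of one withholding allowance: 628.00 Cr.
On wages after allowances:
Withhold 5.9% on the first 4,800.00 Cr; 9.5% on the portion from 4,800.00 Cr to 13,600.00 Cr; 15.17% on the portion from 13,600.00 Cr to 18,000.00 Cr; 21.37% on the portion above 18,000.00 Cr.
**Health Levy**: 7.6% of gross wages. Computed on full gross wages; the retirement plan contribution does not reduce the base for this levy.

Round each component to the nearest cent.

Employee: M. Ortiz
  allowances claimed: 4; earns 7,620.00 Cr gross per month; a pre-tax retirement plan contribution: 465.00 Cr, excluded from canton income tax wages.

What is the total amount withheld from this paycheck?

Canton Income Tax: taxable = 7,620.00 Cr − 465.00 Cr − 4×628.00 Cr = 4,643.00 Cr
  5.9% × 4,643.00 Cr = 273.94 Cr
Health Levy: 7.6% × 7,620.00 Cr = 579.12 Cr
Total: 273.94 Cr + 579.12 Cr = 853.06 Cr

853.06 Cr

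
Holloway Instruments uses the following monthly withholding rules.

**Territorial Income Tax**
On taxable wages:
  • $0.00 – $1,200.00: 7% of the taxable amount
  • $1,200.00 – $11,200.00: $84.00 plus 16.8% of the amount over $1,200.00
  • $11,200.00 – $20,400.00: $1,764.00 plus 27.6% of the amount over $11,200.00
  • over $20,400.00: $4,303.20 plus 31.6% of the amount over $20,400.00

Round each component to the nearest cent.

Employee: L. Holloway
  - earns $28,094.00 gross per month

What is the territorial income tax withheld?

$6,734.50

Territorial Income Tax: taxable = $28,094.00
  $4,303.20 + 31.6% × ($28,094.00 − $20,400.00) = $4,303.20 + 31.6% × $7,694.00 = $6,734.50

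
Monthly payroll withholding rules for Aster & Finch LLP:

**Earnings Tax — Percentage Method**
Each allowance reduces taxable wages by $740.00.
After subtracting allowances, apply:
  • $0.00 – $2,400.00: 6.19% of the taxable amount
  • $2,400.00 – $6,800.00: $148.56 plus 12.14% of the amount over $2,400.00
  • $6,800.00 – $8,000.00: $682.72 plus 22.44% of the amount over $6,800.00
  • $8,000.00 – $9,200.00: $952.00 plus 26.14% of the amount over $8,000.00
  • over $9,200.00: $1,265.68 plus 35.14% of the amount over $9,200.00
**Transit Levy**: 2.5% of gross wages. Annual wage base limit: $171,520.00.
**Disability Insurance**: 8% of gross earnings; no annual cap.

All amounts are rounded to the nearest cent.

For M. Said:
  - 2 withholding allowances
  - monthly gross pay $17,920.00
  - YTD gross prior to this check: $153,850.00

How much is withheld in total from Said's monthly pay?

Earnings Tax: taxable = $17,920.00 − 2×$740.00 = $16,440.00
  $1,265.68 + 35.14% × ($16,440.00 − $9,200.00) = $1,265.68 + 35.14% × $7,240.00 = $3,809.82
Transit Levy: cap $171,520.00 − YTD $153,850.00 = $17,670.00 subject; 2.5% × $17,670.00 = $441.75
Disability Insurance: 8% × $17,920.00 = $1,433.60
Total: $3,809.82 + $441.75 + $1,433.60 = $5,685.17

$5,685.17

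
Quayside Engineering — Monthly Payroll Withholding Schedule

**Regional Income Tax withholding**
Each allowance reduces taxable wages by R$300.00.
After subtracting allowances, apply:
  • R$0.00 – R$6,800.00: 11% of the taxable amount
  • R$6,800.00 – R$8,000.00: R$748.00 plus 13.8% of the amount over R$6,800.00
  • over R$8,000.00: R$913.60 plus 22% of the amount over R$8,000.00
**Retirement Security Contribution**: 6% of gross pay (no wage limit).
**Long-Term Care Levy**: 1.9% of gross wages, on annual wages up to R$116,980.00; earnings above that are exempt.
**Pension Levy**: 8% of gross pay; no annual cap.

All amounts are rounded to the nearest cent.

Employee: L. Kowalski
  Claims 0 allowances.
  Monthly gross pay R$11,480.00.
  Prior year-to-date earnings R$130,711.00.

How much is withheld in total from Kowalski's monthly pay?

R$3,286.40

Regional Income Tax: taxable = R$11,480.00
  R$913.60 + 22% × (R$11,480.00 − R$8,000.00) = R$913.60 + 22% × R$3,480.00 = R$1,679.20
Retirement Security Contribution: 6% × R$11,480.00 = R$688.80
Long-Term Care Levy: YTD R$130,711.00 ≥ cap R$116,980.00 → R$0.00
Pension Levy: 8% × R$11,480.00 = R$918.40
Total: R$1,679.20 + R$688.80 + R$0.00 + R$918.40 = R$3,286.40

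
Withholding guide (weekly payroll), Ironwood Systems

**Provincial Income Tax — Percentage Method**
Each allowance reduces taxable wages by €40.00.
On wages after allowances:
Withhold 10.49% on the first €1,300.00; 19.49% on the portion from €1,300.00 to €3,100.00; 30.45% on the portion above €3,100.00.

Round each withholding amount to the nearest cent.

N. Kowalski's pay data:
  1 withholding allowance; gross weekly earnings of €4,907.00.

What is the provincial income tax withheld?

€1,025.24

Provincial Income Tax: taxable = €4,907.00 − 1×€40.00 = €4,867.00
  €487.19 + 30.45% × (€4,867.00 − €3,100.00) = €487.19 + 30.45% × €1,767.00 = €1,025.24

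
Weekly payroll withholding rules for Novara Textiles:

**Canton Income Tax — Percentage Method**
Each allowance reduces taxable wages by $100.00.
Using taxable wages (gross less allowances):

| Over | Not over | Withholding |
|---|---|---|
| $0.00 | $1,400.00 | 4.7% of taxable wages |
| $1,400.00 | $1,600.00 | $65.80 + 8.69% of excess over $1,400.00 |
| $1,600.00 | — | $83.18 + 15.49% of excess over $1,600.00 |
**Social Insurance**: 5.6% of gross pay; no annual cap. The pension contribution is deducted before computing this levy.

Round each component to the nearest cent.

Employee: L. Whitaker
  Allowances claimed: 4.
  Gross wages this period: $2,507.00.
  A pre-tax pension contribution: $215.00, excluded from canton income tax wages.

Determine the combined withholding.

$256.76

Canton Income Tax: taxable = $2,507.00 − $215.00 − 4×$100.00 = $1,892.00
  $83.18 + 15.49% × ($1,892.00 − $1,600.00) = $83.18 + 15.49% × $292.00 = $128.41
Social Insurance: 5.6% × $2,292.00 = $128.35
Total: $128.41 + $128.35 = $256.76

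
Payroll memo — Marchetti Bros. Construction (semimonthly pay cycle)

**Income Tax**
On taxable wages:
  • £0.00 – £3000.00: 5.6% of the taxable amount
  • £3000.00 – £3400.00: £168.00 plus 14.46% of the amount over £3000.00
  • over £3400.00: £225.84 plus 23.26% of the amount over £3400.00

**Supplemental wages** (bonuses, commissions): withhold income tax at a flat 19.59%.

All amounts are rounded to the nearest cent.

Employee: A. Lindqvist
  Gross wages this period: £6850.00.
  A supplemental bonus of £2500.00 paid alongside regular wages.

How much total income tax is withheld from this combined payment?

Income Tax: taxable = £6850.00
  £225.84 + 23.26% × (£6850.00 − £3400.00) = £225.84 + 23.26% × £3450.00 = £1028.31
Supplemental (19.59% flat on bonus): 19.59% × £2500.00 = £489.75
Total income tax: £1028.31 + £489.75 = £1518.06

£1518.06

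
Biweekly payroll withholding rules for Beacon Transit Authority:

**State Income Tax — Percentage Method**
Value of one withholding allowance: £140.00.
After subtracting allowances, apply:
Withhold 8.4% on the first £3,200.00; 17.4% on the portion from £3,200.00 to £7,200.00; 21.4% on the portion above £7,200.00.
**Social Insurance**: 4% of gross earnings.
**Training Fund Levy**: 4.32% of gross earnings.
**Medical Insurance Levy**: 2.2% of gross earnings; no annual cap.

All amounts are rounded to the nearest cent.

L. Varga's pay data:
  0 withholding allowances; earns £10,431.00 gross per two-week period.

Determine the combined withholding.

State Income Tax: taxable = £10,431.00
  £964.80 + 21.4% × (£10,431.00 − £7,200.00) = £964.80 + 21.4% × £3,231.00 = £1,656.23
Social Insurance: 4% × £10,431.00 = £417.24
Training Fund Levy: 4.32% × £10,431.00 = £450.62
Medical Insurance Levy: 2.2% × £10,431.00 = £229.48
Total: £1,656.23 + £417.24 + £450.62 + £229.48 = £2,753.57

£2,753.57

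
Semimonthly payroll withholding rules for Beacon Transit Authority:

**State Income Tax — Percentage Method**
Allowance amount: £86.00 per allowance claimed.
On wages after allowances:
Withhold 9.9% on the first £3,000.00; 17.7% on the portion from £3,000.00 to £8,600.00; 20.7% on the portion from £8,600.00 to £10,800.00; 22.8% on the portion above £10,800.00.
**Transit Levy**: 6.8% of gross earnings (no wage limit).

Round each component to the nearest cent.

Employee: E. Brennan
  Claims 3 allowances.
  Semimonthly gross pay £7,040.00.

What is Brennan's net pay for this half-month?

State Income Tax: taxable = £7,040.00 − 3×£86.00 = £6,782.00
  £297.00 + 17.7% × (£6,782.00 − £3,000.00) = £297.00 + 17.7% × £3,782.00 = £966.41
Transit Levy: 6.8% × £7,040.00 = £478.72
Total withheld: £966.41 + £478.72 = £1,445.13
Net pay: £7,040.00 − £1,445.13 = £5,594.87

£5,594.87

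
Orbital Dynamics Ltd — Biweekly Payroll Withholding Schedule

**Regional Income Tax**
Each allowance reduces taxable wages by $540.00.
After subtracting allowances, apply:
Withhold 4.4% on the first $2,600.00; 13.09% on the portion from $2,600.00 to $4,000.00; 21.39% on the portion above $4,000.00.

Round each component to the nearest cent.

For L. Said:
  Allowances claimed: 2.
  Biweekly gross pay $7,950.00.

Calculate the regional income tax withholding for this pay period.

Regional Income Tax: taxable = $7,950.00 − 2×$540.00 = $6,870.00
  $297.66 + 21.39% × ($6,870.00 − $4,000.00) = $297.66 + 21.39% × $2,870.00 = $911.55

$911.55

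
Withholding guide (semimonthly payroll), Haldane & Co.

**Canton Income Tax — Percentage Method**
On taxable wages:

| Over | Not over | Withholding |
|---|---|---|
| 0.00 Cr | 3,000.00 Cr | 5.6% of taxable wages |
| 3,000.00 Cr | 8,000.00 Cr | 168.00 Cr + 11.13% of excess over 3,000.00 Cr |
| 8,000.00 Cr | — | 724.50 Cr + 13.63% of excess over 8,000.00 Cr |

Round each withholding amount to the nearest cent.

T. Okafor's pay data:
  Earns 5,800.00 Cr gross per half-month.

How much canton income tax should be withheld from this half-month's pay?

Canton Income Tax: taxable = 5,800.00 Cr
  168.00 Cr + 11.13% × (5,800.00 Cr − 3,000.00 Cr) = 168.00 Cr + 11.13% × 2,800.00 Cr = 479.64 Cr

479.64 Cr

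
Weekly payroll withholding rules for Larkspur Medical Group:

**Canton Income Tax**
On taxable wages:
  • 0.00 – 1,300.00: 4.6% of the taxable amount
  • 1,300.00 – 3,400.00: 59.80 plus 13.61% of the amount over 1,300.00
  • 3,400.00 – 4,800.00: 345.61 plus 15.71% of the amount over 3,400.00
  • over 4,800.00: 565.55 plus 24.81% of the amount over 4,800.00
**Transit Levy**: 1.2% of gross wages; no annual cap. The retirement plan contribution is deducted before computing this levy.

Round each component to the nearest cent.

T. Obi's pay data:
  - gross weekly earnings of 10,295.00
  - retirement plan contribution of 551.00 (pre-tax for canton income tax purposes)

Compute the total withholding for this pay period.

1,909.09

Canton Income Tax: taxable = 10,295.00 − 551.00 = 9,744.00
  565.55 + 24.81% × (9,744.00 − 4,800.00) = 565.55 + 24.81% × 4,944.00 = 1,792.16
Transit Levy: 1.2% × 9,744.00 = 116.93
Total: 1,792.16 + 116.93 = 1,909.09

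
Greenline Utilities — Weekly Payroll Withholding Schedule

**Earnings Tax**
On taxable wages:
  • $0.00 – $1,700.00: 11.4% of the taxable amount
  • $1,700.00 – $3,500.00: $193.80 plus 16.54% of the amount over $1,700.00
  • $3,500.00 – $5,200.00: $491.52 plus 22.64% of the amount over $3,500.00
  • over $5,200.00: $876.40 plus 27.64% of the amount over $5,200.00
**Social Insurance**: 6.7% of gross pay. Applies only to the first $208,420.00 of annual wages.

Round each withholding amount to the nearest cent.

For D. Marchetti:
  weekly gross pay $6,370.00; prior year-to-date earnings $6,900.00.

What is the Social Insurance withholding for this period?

Social Insurance: 6.7% × $6,370.00 = $426.79

$426.79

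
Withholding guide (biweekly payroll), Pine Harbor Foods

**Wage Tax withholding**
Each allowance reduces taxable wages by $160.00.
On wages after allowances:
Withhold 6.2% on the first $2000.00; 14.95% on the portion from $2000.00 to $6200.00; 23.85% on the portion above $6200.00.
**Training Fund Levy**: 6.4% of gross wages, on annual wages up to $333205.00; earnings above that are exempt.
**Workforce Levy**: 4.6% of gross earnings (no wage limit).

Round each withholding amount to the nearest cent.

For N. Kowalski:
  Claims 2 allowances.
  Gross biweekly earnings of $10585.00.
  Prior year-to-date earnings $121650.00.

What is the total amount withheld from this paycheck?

$2885.75

Wage Tax: taxable = $10585.00 − 2×$160.00 = $10265.00
  $751.90 + 23.85% × ($10265.00 − $6200.00) = $751.90 + 23.85% × $4065.00 = $1721.40
Training Fund Levy: 6.4% × $10585.00 = $677.44
Workforce Levy: 4.6% × $10585.00 = $486.91
Total: $1721.40 + $677.44 + $486.91 = $2885.75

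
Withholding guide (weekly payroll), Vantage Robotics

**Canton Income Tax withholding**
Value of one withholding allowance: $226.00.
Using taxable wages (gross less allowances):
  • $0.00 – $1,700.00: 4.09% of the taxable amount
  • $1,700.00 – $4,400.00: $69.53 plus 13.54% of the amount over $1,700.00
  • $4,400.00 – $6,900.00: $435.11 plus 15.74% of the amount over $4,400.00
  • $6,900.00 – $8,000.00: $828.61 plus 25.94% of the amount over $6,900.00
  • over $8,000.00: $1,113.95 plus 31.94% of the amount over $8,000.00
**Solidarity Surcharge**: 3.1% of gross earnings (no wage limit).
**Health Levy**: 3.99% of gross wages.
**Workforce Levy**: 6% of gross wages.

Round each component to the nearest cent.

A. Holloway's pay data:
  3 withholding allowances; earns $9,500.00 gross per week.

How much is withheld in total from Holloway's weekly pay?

Canton Income Tax: taxable = $9,500.00 − 3×$226.00 = $8,822.00
  $1,113.95 + 31.94% × ($8,822.00 − $8,000.00) = $1,113.95 + 31.94% × $822.00 = $1,376.50
Solidarity Surcharge: 3.1% × $9,500.00 = $294.50
Health Levy: 3.99% × $9,500.00 = $379.05
Workforce Levy: 6% × $9,500.00 = $570.00
Total: $1,376.50 + $294.50 + $379.05 + $570.00 = $2,620.05

$2,620.05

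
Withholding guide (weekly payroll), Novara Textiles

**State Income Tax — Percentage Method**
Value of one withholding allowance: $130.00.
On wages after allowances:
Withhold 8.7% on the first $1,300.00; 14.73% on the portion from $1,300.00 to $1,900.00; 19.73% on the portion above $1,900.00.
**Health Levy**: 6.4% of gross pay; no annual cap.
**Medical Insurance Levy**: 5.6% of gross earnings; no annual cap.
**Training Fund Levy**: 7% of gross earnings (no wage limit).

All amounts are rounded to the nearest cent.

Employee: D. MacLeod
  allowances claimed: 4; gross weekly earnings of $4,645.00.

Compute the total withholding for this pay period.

$1,523.02

State Income Tax: taxable = $4,645.00 − 4×$130.00 = $4,125.00
  $201.48 + 19.73% × ($4,125.00 − $1,900.00) = $201.48 + 19.73% × $2,225.00 = $640.47
Health Levy: 6.4% × $4,645.00 = $297.28
Medical Insurance Levy: 5.6% × $4,645.00 = $260.12
Training Fund Levy: 7% × $4,645.00 = $325.15
Total: $640.47 + $297.28 + $260.12 + $325.15 = $1,523.02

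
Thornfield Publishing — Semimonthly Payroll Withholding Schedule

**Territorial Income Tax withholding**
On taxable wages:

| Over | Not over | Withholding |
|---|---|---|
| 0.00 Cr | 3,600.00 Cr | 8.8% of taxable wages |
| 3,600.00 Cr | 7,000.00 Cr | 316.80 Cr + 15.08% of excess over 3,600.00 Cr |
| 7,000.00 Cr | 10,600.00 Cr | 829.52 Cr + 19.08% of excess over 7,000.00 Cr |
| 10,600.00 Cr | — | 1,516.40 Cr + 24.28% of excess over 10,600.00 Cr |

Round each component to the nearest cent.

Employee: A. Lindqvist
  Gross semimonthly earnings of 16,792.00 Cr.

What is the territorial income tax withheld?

Territorial Income Tax: taxable = 16,792.00 Cr
  1,516.40 Cr + 24.28% × (16,792.00 Cr − 10,600.00 Cr) = 1,516.40 Cr + 24.28% × 6,192.00 Cr = 3,019.82 Cr

3,019.82 Cr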